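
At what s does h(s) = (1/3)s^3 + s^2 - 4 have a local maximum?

h'(s) = s^2 + 2s = 0 at s = -2, 0.
Second-derivative test with h''(s) = 2s + 2: h''(-2) = -2 < 0 ⇒ local maximum; h''(0) = 2 > 0 ⇒ local minimum.
Thus h has its local maximum at s = -2, with value -8/3.

-2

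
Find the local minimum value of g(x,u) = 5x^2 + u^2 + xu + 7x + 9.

122/19

∂g/∂x = 10x + u + 7 = 0 and ∂g/∂u = x + 2u = 0, so (x, u) = (-14/19, 7/19).
The Hessian has g_{xx} = 10, g_{uu} = 2, g_{xu} = 1, giving D = 19 > 0 with g_{xx} > 0, so the point is a local minimum.
g(-14/19, 7/19) = 122/19.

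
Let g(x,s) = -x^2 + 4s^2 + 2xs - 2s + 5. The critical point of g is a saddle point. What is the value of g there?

24/5

∂g/∂x = -2x + 2s = 0 and ∂g/∂s = 2x + 8s - 2 = 0, so (x, s) = (1/5, 1/5).
The Hessian has g_{xx} = -2, g_{ss} = 8, g_{xs} = 2, giving D = -20 < 0, so the point is a saddle point.
g(1/5, 1/5) = 24/5.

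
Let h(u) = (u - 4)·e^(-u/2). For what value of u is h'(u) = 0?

6

By the product rule, h'(u) = (-(1/2)u + 3)·e^(-u/2). Since e^(-u/2) > 0, the only critical point is u = 6.
h''(6) has the same sign as -1/2 < 0, so this is a local maximum.
h(6) = (2)·e^(-3) ≈ 0.0996.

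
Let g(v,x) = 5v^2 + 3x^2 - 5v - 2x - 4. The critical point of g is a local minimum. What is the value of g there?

∂g/∂v = 10v - 5 = 0 and ∂g/∂x = 6x - 2 = 0, so (v, x) = (1/2, 1/3).
The Hessian has g_{vv} = 10, g_{xx} = 6, g_{vx} = 0, giving D = 60 > 0 with g_{vv} > 0, so the point is a local minimum.
g(1/2, 1/3) = -67/12.

-67/12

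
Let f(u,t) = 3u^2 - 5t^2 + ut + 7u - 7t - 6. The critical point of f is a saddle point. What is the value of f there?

-415/61

∂f/∂u = 6u + t + 7 = 0 and ∂f/∂t = u - 10t - 7 = 0, so (u, t) = (-63/61, -49/61).
The Hessian has f_{uu} = 6, f_{tt} = -10, f_{ut} = 1, giving D = -61 < 0, so the point is a saddle point.
f(-63/61, -49/61) = -415/61.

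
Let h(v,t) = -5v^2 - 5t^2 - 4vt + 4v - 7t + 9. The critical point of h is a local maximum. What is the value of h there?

1193/84

∂h/∂v = -10v - 4t + 4 = 0 and ∂h/∂t = -4v - 10t - 7 = 0, so (v, t) = (17/21, -43/42).
The Hessian has h_{vv} = -10, h_{tt} = -10, h_{vt} = -4, giving D = 84 > 0 with h_{vv} < 0, so the point is a local maximum.
h(17/21, -43/42) = 1193/84.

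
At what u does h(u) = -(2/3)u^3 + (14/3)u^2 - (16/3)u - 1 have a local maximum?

Critical points: h'(u) = -2u^2 + (28/3)u - 16/3 vanishes at u = 2/3, 4.
Since h''(u) = -4u + 28/3, we get h''(2/3) = 20/3 > 0 ⇒ local minimum; h''(4) = -20/3 < 0 ⇒ local maximum.
Thus h has its local maximum at u = 4, with value 29/3.

4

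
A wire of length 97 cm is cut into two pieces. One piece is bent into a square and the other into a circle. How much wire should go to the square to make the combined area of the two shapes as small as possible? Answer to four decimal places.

Let x be the length used for the square. Square side x/4; circle radius (97−x)/(2π).
A(x) = (x/4)² + π·((97−x)/(2π))² = x²/16 + (97−x)²/(4π) for 0 ≤ x ≤ 97. A'(x) = x/8 − (97−x)/(2π) = 0 gives x = 4·97/(π+4) ≈ 54.3296.
A'' = 1/8 + 1/(2π) > 0, so this gives the minimum combined area; x ≈ 54.3296 cm to the square.

54.3296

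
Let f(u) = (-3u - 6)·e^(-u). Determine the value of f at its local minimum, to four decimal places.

f'(u) = (-3)·e^(-u) + (-3u - 6)·(-1)·e^(-u) = (3u + 3)·e^(-u). Since e^(-u) > 0, the only critical point is u = -1.
f''(-1) has the same sign as 3 > 0, so this is a local minimum.
f(-1) = (-3)·e^(1) ≈ -8.1548.

-8.1548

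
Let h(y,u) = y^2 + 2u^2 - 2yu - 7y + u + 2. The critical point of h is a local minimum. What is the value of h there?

∂h/∂y = 2y - 2u - 7 = 0 and ∂h/∂u = -2y + 4u + 1 = 0, so (y, u) = (13/2, 3).
The Hessian has h_{yy} = 2, h_{uu} = 4, h_{yu} = -2, giving D = 4 > 0 with h_{yy} > 0, so the point is a local minimum.
h(13/2, 3) = -77/4.

-77/4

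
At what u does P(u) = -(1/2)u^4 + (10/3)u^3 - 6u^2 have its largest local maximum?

P'(u) = -2u^3 + 10u^2 - 12u = 0 at u = 0, 2, 3.
Second-derivative test with P''(u) = -6u^2 + 20u - 12: P''(0) = -12 < 0 ⇒ local maximum; P''(2) = 4 > 0 ⇒ local minimum; P''(3) = -6 < 0 ⇒ local maximum.
The largest local maximum is P(0) = 0.

0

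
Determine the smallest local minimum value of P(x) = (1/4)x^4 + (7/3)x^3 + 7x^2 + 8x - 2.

-22/3

P'(x) = x^3 + 7x^2 + 14x + 8. Setting P'(x) = 0 gives x ∈ {-4, -2, -1}.
Since P''(x) = 3x^2 + 14x + 14, we get P''(-4) = 6 > 0 ⇒ local minimum; P''(-2) = -2 < 0 ⇒ local maximum; P''(-1) = 3 > 0 ⇒ local minimum.
Thus P has its smallest local minimum at x = -4, with value -22/3.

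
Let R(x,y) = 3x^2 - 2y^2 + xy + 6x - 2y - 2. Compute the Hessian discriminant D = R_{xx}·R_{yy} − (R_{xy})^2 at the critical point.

∂R/∂x = 6x + y + 6 = 0 and ∂R/∂y = x - 4y - 2 = 0, so (x, y) = (-22/25, -18/25).
The Hessian has R_{xx} = 6, R_{yy} = -4, R_{xy} = 1, giving D = -25 < 0, so the point is a saddle point.
D = (6)·(-4) − (1)^2 = -25.

-25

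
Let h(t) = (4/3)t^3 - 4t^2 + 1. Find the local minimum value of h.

-13/3

h'(t) = 4t^2 - 8t. Setting h'(t) = 0 gives t ∈ {0, 2}.
Second-derivative test with h''(t) = 8t - 8: h''(0) = -8 < 0 ⇒ local maximum; h''(2) = 8 > 0 ⇒ local minimum.
The local minimum is h(2) = -13/3.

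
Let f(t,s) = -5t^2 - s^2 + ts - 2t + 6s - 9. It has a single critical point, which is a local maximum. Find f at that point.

1/19

∂f/∂t = -10t + s - 2 = 0 and ∂f/∂s = t - 2s + 6 = 0, so (t, s) = (2/19, 58/19).
The Hessian has f_{tt} = -10, f_{ss} = -2, f_{ts} = 1, giving D = 19 > 0 with f_{tt} < 0, so the point is a local maximum.
f(2/19, 58/19) = 1/19.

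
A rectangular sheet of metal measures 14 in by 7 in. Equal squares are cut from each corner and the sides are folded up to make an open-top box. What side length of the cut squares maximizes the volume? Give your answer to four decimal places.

1.4793

With cut size x, the volume is V(x) = x(14 − 2x)(7 − 2x) for 0 < x < 3.5.
V'(x) = 12x^2 − 84x + 98. Setting V'(x) = 0 gives x ≈ 1.4793 (the root in (0, 3.5)).
V''(x) = 24x − 84 is negative there, so this is the maximum; V ≈ 66.0104.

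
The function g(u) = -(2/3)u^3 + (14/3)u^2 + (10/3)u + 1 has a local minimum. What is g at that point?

35/81

g'(u) = -2u^2 + (28/3)u + 10/3 = 0 at u = -1/3, 5.
Second-derivative test with g''(u) = -4u + 28/3: g''(-1/3) = 32/3 > 0 ⇒ local minimum; g''(5) = -32/3 < 0 ⇒ local maximum.
So the local minimum value is g(-1/3) = 35/81.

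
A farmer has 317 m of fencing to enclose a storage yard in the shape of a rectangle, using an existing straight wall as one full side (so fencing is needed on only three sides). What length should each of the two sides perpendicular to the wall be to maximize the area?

Let the sides perpendicular to the wall have length x and the parallel side y, so 2x + y = 317 and the area is A = xy = x(317 − 2x).
A'(x) = 317 − 4x = 0 gives x = 317/4, and A''(x) = −4 < 0 confirms a maximum.
Then y = 317 − 2·317/4 = 317/2 and A = 100489/8.

317/4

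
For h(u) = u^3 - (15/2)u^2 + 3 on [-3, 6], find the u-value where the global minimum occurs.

h'(u) = 3u^2 - 15u, which vanishes at u = 0 and u = 5.
Evaluating at the critical points and endpoints: h(-3) = -183/2; h(0) = 3; h(5) = -119/2; h(6) = -51.
So the minimum is h(-3) = -183/2.

-3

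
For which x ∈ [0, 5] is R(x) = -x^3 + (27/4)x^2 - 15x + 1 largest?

Differentiating, R'(x) = -3x^2 + (27/2)x - 15; which vanishes at x = 2 and x = 5/2.
Evaluating at the critical points and endpoints: R(0) = 1,  R(2) = -10,  R(5/2) = -159/16,  R(5) = -121/4.
So the maximum is R(0) = 1.

0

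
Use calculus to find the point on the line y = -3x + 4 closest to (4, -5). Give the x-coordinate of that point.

31/10

Minimize D(x)^2 = (x - 4)^2 + (-3x + 9)^2.
d/dx[D^2] = 2(x - 4) + 2·(-3)·(-3x + 9) = 0 ⇒ x = 31/10.
Then y = -53/10 and the distance is √(9/10) ≈ 0.9487.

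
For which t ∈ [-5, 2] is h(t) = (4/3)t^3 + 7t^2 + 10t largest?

2

h'(t) = 4t^2 + 14t + 10, which vanishes at t = -5/2 and t = -1.
Candidates: h(-5) = -125/3; h(-5/2) = -25/12; h(-1) = -13/3; h(2) = 176/3.
So the maximum is h(2) = 176/3.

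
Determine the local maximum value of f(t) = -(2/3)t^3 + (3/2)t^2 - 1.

1/8

f'(t) = -2t^2 + 3t = 0 at t = 0, 3/2.
Since f''(t) = -4t + 3, we get f''(0) = 3 > 0 ⇒ local minimum; f''(3/2) = -3 < 0 ⇒ local maximum.
The local maximum is f(3/2) = 1/8.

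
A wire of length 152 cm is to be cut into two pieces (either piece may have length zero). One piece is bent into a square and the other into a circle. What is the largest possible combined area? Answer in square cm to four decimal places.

1838.5579

Let x be the length used for the square. Square side x/4; circle radius (152−x)/(2π).
A(x) = (x/4)² + π·((152−x)/(2π))² = x²/16 + (152−x)²/(4π) for 0 ≤ x ≤ 152. A'(x) = x/8 − (152−x)/(2π) = 0 gives x = 4·152/(π+4) ≈ 85.1351.
A'' > 0, so the interior critical point is a minimum; the maximum is at an endpoint. A(0) = 1838.5579 and A(152) = 1444.0000, so the largest area is 1838.5579.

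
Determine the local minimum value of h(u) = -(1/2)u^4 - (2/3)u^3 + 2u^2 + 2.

2

Critical points: h'(u) = -2u^3 - 2u^2 + 4u vanishes at u = -2, 0, 1.
Since h''(u) = -6u^2 - 4u + 4, we get h''(-2) = -12 < 0 ⇒ local maximum; h''(0) = 4 > 0 ⇒ local minimum; h''(1) = -6 < 0 ⇒ local maximum.
Thus h has its local minimum at u = 0, with value 2.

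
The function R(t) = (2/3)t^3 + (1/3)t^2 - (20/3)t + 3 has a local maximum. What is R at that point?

R'(t) = 2t^2 + (2/3)t - 20/3. Setting R'(t) = 0 gives t ∈ {-2, 5/3}.
Second-derivative test with R''(t) = 4t + 2/3: R''(-2) = -22/3 < 0 ⇒ local maximum; R''(5/3) = 22/3 > 0 ⇒ local minimum.
The local maximum is R(-2) = 37/3.

37/3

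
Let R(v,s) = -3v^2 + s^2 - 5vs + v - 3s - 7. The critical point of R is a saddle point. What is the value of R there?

∂R/∂v = -6v - 5s + 1 = 0 and ∂R/∂s = -5v + 2s - 3 = 0, so (v, s) = (-13/37, 23/37).
The Hessian has R_{vv} = -6, R_{ss} = 2, R_{vs} = -5, giving D = -37 < 0, so the point is a saddle point.
R(-13/37, 23/37) = -300/37.

-300/37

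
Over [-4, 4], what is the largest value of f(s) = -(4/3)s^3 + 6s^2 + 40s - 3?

503/3

The derivative is -4s^2 + 12s + 40, whose only zero in [-4, 4] is s = -2.
Evaluating at the critical points and endpoints: f(-4) = 55/3,  f(-2) = -145/3,  f(4) = 503/3.
So the maximum is f(4) = 503/3.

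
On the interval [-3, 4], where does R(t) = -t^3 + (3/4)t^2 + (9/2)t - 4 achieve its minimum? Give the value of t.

The derivative is -3t^2 + (3/2)t + 9/2, which vanishes at t = -1 and t = 3/2.
Evaluating at the critical points and endpoints: R(-3) = 65/4, R(-1) = -27/4, R(3/2) = 17/16, R(4) = -38.
Hence the absolute minimum is -38 at t = 4.

4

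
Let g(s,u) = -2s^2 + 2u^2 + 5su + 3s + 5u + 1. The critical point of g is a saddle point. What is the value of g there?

-66/41

∂g/∂s = -4s + 5u + 3 = 0 and ∂g/∂u = 5s + 4u + 5 = 0, so (s, u) = (-13/41, -35/41).
The Hessian has g_{ss} = -4, g_{uu} = 4, g_{su} = 5, giving D = -41 < 0, so the point is a saddle point.
g(-13/41, -35/41) = -66/41.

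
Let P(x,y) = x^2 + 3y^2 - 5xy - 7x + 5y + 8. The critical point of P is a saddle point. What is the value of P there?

∂P/∂x = 2x - 5y - 7 = 0 and ∂P/∂y = -5x + 6y + 5 = 0, so (x, y) = (-17/13, -25/13).
The Hessian has P_{xx} = 2, P_{yy} = 6, P_{xy} = -5, giving D = -13 < 0, so the point is a saddle point.
P(-17/13, -25/13) = 101/13.

101/13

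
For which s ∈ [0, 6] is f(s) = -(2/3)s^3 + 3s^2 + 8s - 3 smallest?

The derivative is -2s^2 + 6s + 8, whose only zero in [0, 6] is s = 4.
Compare values at every candidate in [0, 6]: f(0) = -3, f(4) = 103/3, f(6) = 9.
So the minimum is f(0) = -3.

0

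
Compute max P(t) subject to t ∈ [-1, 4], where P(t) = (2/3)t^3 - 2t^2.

Differentiating, P'(t) = 2t^2 - 4t; which vanishes at t = 0 and t = 2.
Candidates: P(-1) = -8/3,  P(0) = 0,  P(2) = -8/3,  P(4) = 32/3.
The maximum over the interval is 32/3, attained at t = 4.

32/3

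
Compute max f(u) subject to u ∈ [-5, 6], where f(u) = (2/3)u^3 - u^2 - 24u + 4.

f'(u) = 2u^2 - 2u - 24, which vanishes at u = -3 and u = 4.
Evaluating at the critical points and endpoints: f(-5) = 47/3,  f(-3) = 49,  f(4) = -196/3,  f(6) = -32.
So the maximum is f(-3) = 49.

49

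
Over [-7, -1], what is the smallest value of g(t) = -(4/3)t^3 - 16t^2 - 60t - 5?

121/3

Differentiating, g'(t) = -4t^2 - 32t - 60; which vanishes at t = -5 and t = -3.
Evaluating at the critical points and endpoints: g(-7) = 265/3,  g(-5) = 185/3,  g(-3) = 67,  g(-1) = 121/3.
Hence the absolute minimum is 121/3 at t = -1.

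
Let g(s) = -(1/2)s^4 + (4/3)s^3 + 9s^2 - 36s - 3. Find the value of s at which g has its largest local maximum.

-3

Critical points: g'(s) = -2s^3 + 4s^2 + 18s - 36 vanishes at s = -3, 2, 3.
Second-derivative test with g''(s) = -6s^2 + 8s + 18: g''(-3) = -60 < 0 ⇒ local maximum; g''(2) = 10 > 0 ⇒ local minimum; g''(3) = -12 < 0 ⇒ local maximum.
Thus g has its largest local maximum at s = -3, with value 219/2.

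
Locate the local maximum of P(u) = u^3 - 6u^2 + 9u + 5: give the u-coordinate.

P'(u) = 3u^2 - 12u + 9 = 0 at u = 1, 3.
Second-derivative test with P''(u) = 6u - 12: P''(1) = -6 < 0 ⇒ local maximum; P''(3) = 6 > 0 ⇒ local minimum.
The local maximum is P(1) = 9.

1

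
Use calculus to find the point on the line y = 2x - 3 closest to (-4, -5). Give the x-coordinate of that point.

Minimize D(x)^2 = (x + 4)^2 + (2x + 2)^2.
d/dx[D^2] = 2(x + 4) + 2·2·(2x + 2) = 0 ⇒ x = -8/5.
Then y = -31/5 and the distance is √(36/5) ≈ 2.6833.

-8/5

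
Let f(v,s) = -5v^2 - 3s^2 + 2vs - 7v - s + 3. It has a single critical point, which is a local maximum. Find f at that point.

∂f/∂v = -10v + 2s - 7 = 0 and ∂f/∂s = 2v - 6s - 1 = 0, so (v, s) = (-11/14, -3/7).
The Hessian has f_{vv} = -10, f_{ss} = -6, f_{vs} = 2, giving D = 56 > 0 with f_{vv} < 0, so the point is a local maximum.
f(-11/14, -3/7) = 167/28.

167/28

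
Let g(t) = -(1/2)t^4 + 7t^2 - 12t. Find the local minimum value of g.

Critical points: g'(t) = -2t^3 + 14t - 12 vanishes at t = -3, 1, 2.
Second-derivative test with g''(t) = -6t^2 + 14: g''(-3) = -40 < 0 ⇒ local maximum; g''(1) = 8 > 0 ⇒ local minimum; g''(2) = -10 < 0 ⇒ local maximum.
Thus g has its local minimum at t = 1, with value -11/2.

-11/2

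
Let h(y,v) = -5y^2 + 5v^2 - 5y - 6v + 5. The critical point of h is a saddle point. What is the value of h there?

89/20

∂h/∂y = -10y - 5 = 0 and ∂h/∂v = 10v - 6 = 0, so (y, v) = (-1/2, 3/5).
The Hessian has h_{yy} = -10, h_{vv} = 10, h_{yv} = 0, giving D = -100 < 0, so the point is a saddle point.
h(-1/2, 3/5) = 89/20.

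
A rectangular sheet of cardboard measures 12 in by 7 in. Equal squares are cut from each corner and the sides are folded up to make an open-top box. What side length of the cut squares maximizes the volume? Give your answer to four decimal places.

With cut size x, the volume is V(x) = x(12 − 2x)(7 − 2x) for 0 < x < 3.5.
V'(x) = 12x^2 − 76x + 84. Setting V'(x) = 0 gives x ≈ 1.4266 (the root in (0, 3.5)).
V''(x) = 24x − 76 is negative there, so this is the maximum; V ≈ 54.1109.

1.4266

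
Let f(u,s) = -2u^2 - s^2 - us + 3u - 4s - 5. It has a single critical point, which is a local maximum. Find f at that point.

18/7

∂f/∂u = -4u - s + 3 = 0 and ∂f/∂s = -u - 2s - 4 = 0, so (u, s) = (10/7, -19/7).
The Hessian has f_{uu} = -4, f_{ss} = -2, f_{us} = -1, giving D = 7 > 0 with f_{uu} < 0, so the point is a local maximum.
f(10/7, -19/7) = 18/7.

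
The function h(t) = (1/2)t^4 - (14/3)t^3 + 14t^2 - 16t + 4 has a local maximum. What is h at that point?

h'(t) = 2t^3 - 14t^2 + 28t - 16. Setting h'(t) = 0 gives t ∈ {1, 2, 4}.
h''(t) = 6t^2 - 28t + 28. h''(1) = 6 > 0 ⇒ local minimum; h''(2) = -4 < 0 ⇒ local maximum; h''(4) = 12 > 0 ⇒ local minimum.
The local maximum is h(2) = -4/3.

-4/3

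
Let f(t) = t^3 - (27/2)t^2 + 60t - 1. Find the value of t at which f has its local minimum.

5

f'(t) = 3t^2 - 27t + 60. Setting f'(t) = 0 gives t ∈ {4, 5}.
Since f''(t) = 6t - 27, we get f''(4) = -3 < 0 ⇒ local maximum; f''(5) = 3 > 0 ⇒ local minimum.
Thus f has its local minimum at t = 5, with value 173/2.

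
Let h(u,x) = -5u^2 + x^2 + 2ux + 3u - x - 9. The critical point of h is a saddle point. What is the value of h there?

-103/12

∂h/∂u = -10u + 2x + 3 = 0 and ∂h/∂x = 2u + 2x - 1 = 0, so (u, x) = (1/3, 1/6).
The Hessian has h_{uu} = -10, h_{xx} = 2, h_{ux} = 2, giving D = -24 < 0, so the point is a saddle point.
h(1/3, 1/6) = -103/12.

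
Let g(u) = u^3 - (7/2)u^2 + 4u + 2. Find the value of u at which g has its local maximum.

g'(u) = 3u^2 - 7u + 4 = 0 at u = 1, 4/3.
g''(u) = 6u - 7. g''(1) = -1 < 0 ⇒ local maximum; g''(4/3) = 1 > 0 ⇒ local minimum.
So the local maximum value is g(1) = 7/2.

1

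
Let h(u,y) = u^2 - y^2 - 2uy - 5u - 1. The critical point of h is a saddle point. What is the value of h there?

-33/8

∂h/∂u = 2u - 2y - 5 = 0 and ∂h/∂y = -2u - 2y = 0, so (u, y) = (5/4, -5/4).
The Hessian has h_{uu} = 2, h_{yy} = -2, h_{uy} = -2, giving D = -8 < 0, so the point is a saddle point.
h(5/4, -5/4) = -33/8.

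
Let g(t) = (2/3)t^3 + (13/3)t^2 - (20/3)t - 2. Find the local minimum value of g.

g'(t) = 2t^2 + (26/3)t - 20/3. Setting g'(t) = 0 gives t ∈ {-5, 2/3}.
Second-derivative test with g''(t) = 4t + 26/3: g''(-5) = -34/3 < 0 ⇒ local maximum; g''(2/3) = 34/3 > 0 ⇒ local minimum.
So the local minimum value is g(2/3) = -350/81.

-350/81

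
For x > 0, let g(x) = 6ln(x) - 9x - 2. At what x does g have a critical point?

2/3

g'(x) = 6/x − 9 = 0 gives x = 2/3.
g''(x) = -6/x², which is negative for x > 0, so this is a local maximum.
g(2/3) = 6·ln(2/3) - 6 - 2 ≈ -10.4328.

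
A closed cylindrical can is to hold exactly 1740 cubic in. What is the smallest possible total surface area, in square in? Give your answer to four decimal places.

With radius r and height h, πr²h = 1740 so h = 1740/(πr²), and S(r) = 2πr² + 2πrh = 2πr² + 2·1740/r.
S'(r) = 4πr − 2·1740/r² = 0 ⇒ r³ = 1740/(2π), so r ≈ 6.5181 and h = 2r ≈ 13.0363.
S''(r) = 4π + 4·1740/r³ > 0, so this is the minimum; S ≈ 800.8430.

800.8430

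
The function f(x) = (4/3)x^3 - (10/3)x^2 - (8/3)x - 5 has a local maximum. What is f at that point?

-367/81

Critical points: f'(x) = 4x^2 - (20/3)x - 8/3 vanishes at x = -1/3, 2.
Since f''(x) = 8x - 20/3, we get f''(-1/3) = -28/3 < 0 ⇒ local maximum; f''(2) = 28/3 > 0 ⇒ local minimum.
So the local maximum value is f(-1/3) = -367/81.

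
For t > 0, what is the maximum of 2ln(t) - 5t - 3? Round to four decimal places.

-6.8326

R'(t) = 2/t − 5 = 0 gives t = 2/5.
R''(t) = -2/t², which is negative for t > 0, so this is a local maximum.
R(2/5) = 2·ln(2/5) - 2 - 3 ≈ -6.8326.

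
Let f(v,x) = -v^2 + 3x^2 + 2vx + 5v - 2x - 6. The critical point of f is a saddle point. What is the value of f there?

∂f/∂v = -2v + 2x + 5 = 0 and ∂f/∂x = 2v + 6x - 2 = 0, so (v, x) = (17/8, -3/8).
The Hessian has f_{vv} = -2, f_{xx} = 6, f_{vx} = 2, giving D = -16 < 0, so the point is a saddle point.
f(17/8, -3/8) = -5/16.

-5/16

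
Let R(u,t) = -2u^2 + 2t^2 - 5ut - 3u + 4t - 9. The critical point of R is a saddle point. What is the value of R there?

∂R/∂u = -4u - 5t - 3 = 0 and ∂R/∂t = -5u + 4t + 4 = 0, so (u, t) = (8/41, -31/41).
The Hessian has R_{uu} = -4, R_{tt} = 4, R_{ut} = -5, giving D = -41 < 0, so the point is a saddle point.
R(8/41, -31/41) = -443/41.

-443/41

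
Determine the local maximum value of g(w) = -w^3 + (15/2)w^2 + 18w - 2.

160

Critical points: g'(w) = -3w^2 + 15w + 18 vanishes at w = -1, 6.
Second-derivative test with g''(w) = -6w + 15: g''(-1) = 21 > 0 ⇒ local minimum; g''(6) = -21 < 0 ⇒ local maximum.
The local maximum is g(6) = 160.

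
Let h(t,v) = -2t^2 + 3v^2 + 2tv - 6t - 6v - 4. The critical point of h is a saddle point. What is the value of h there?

-37/7

∂h/∂t = -4t + 2v - 6 = 0 and ∂h/∂v = 2t + 6v - 6 = 0, so (t, v) = (-6/7, 9/7).
The Hessian has h_{tt} = -4, h_{vv} = 6, h_{tv} = 2, giving D = -28 < 0, so the point is a saddle point.
h(-6/7, 9/7) = -37/7.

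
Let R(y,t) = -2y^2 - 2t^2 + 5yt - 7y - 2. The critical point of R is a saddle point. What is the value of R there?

∂R/∂y = -4y + 5t - 7 = 0 and ∂R/∂t = 5y - 4t = 0, so (y, t) = (28/9, 35/9).
The Hessian has R_{yy} = -4, R_{tt} = -4, R_{yt} = 5, giving D = -9 < 0, so the point is a saddle point.
R(28/9, 35/9) = -116/9.

-116/9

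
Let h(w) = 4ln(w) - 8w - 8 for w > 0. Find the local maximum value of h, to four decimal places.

h'(w) = 4/w − 8 = 0 gives w = 1/2.
h''(w) = -4/w², which is negative for w > 0, so this is a local maximum.
h(1/2) = 4·ln(1/2) - 4 - 8 ≈ -14.7726.

-14.7726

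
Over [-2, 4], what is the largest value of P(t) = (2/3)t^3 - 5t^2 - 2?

Differentiating, P'(t) = 2t^2 - 10t; whose only zero in [-2, 4] is t = 0.
Compare values at every candidate in [-2, 4]: P(-2) = -82/3; P(0) = -2; P(4) = -118/3.
The maximum over the interval is -2, attained at t = 0.

-2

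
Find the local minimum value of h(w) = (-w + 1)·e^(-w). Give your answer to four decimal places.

By the product rule, h'(w) = (w - 2)·e^(-w). Since e^(-w) > 0, the only critical point is w = 2.
h''(2) has the same sign as 1 > 0, so this is a local minimum.
h(2) = (-1)·e^(-2) ≈ -0.1353.

-0.1353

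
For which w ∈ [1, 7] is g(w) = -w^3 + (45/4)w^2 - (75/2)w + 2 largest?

Differentiating, g'(w) = -3w^2 + (45/2)w - 75/2; which vanishes at w = 5/2 and w = 5.
Candidates: g(1) = -101/4,  g(5/2) = -593/16,  g(5) = -117/4,  g(7) = -209/4.
So the maximum is g(1) = -101/4.

1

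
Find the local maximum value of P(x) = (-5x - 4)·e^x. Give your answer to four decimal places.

0.8265

By the product rule, P'(x) = (-5x - 9)·e^x. Since e^x > 0, the only critical point is x = -9/5.
P''(-9/5) has the same sign as -5 < 0, so this is a local maximum.
P(-9/5) = (5)·e^(-9/5) ≈ 0.8265.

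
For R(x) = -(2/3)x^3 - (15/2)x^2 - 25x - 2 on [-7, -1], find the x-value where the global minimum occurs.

R'(x) = -2x^2 - 15x - 25, which vanishes at x = -5 and x = -5/2.
Compare values at every candidate in [-7, -1]: R(-7) = 205/6; R(-5) = 113/6; R(-5/2) = 577/24; R(-1) = 97/6.
The minimum over the interval is 97/6, attained at x = -1.

-1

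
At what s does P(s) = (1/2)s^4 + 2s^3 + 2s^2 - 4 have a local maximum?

P'(s) = 2s^3 + 6s^2 + 4s = 0 at s = -2, -1, 0.
P''(s) = 6s^2 + 12s + 4. P''(-2) = 4 > 0 ⇒ local minimum; P''(-1) = -2 < 0 ⇒ local maximum; P''(0) = 4 > 0 ⇒ local minimum.
So the local maximum value is P(-1) = -7/2.

-1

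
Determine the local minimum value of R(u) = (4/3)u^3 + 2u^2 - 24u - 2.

-94/3

R'(u) = 4u^2 + 4u - 24 = 0 at u = -3, 2.
Since R''(u) = 8u + 4, we get R''(-3) = -20 < 0 ⇒ local maximum; R''(2) = 20 > 0 ⇒ local minimum.
So the local minimum value is R(2) = -94/3.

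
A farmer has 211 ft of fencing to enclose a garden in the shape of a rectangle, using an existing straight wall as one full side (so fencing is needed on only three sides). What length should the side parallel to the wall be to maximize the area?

Let the sides perpendicular to the wall have length x and the parallel side y, so 2x + y = 211 and the area is A = xy = x(211 − 2x).
A'(x) = 211 − 4x = 0 gives x = 211/4, and A''(x) = −4 < 0 confirms a maximum.
Then y = 211 − 2·211/4 = 211/2 and A = 44521/8.

211/2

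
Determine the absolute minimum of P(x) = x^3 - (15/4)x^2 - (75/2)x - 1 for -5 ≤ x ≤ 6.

The derivative is 3x^2 - (15/2)x - 75/2, which vanishes at x = -5/2 and x = 5.
Evaluating at the critical points and endpoints: P(-5) = -129/4; P(-5/2) = 859/16; P(5) = -629/4; P(6) = -145.
Hence the absolute minimum is -629/4 at x = 5.

-629/4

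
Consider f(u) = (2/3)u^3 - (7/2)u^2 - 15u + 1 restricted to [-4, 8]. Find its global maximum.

The derivative is 2u^2 - 7u - 15, which vanishes at u = -3/2 and u = 5.
Evaluating at the critical points and endpoints: f(-4) = -113/3, f(-3/2) = 107/8, f(5) = -469/6, f(8) = -5/3.
So the maximum is f(-3/2) = 107/8.

107/8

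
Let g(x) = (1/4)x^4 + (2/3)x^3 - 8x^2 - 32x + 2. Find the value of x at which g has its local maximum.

-2

Critical points: g'(x) = x^3 + 2x^2 - 16x - 32 vanishes at x = -4, -2, 4.
Since g''(x) = 3x^2 + 4x - 16, we get g''(-4) = 16 > 0 ⇒ local minimum; g''(-2) = -12 < 0 ⇒ local maximum; g''(4) = 48 > 0 ⇒ local minimum.
Thus g has its local maximum at x = -2, with value 98/3.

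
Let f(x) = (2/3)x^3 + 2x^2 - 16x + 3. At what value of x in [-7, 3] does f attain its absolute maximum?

Differentiating, f'(x) = 2x^2 + 4x - 16; which vanishes at x = -4 and x = 2.
Candidates: f(-7) = -47/3; f(-4) = 169/3; f(2) = -47/3; f(3) = -9.
So the maximum is f(-4) = 169/3.

-4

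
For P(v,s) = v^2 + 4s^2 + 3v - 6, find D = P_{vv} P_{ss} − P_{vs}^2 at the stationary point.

16

∂P/∂v = 2v + 3 = 0 and ∂P/∂s = 8s = 0, so (v, s) = (-3/2, 0).
The Hessian has P_{vv} = 2, P_{ss} = 8, P_{vs} = 0, giving D = 16 > 0 with P_{vv} > 0, so the point is a local minimum.
D = (2)·(8) − (0)^2 = 16.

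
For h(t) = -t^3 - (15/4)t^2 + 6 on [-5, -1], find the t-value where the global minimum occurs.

The derivative is -3t^2 - (15/2)t, whose only zero in [-5, -1] is t = -5/2.
Evaluating at the critical points and endpoints: h(-5) = 149/4; h(-5/2) = -29/16; h(-1) = 13/4.
Hence the absolute minimum is -29/16 at t = -5/2.

-5/2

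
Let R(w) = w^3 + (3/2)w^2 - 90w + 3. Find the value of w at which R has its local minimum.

5

R'(w) = 3w^2 + 3w - 90. Setting R'(w) = 0 gives w ∈ {-6, 5}.
Since R''(w) = 6w + 3, we get R''(-6) = -33 < 0 ⇒ local maximum; R''(5) = 33 > 0 ⇒ local minimum.
The local minimum is R(5) = -569/2.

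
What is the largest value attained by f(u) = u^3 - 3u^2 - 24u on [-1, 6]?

20

f'(u) = 3u^2 - 6u - 24, whose only zero in [-1, 6] is u = 4.
Compare values at every candidate in [-1, 6]: f(-1) = 20,  f(4) = -80,  f(6) = -36.
The maximum over the interval is 20, attained at u = -1.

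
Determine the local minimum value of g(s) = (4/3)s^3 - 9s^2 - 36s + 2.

g'(s) = 4s^2 - 18s - 36 = 0 at s = -3/2, 6.
g''(s) = 8s - 18. g''(-3/2) = -30 < 0 ⇒ local maximum; g''(6) = 30 > 0 ⇒ local minimum.
The local minimum is g(6) = -250.

-250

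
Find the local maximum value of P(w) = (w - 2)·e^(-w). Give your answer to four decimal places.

0.0498

By the product rule, P'(w) = (-w + 3)·e^(-w). Since e^(-w) > 0, the only critical point is w = 3.
P''(3) has the same sign as -1 < 0, so this is a local maximum.
P(3) = (1)·e^(-3) ≈ 0.0498.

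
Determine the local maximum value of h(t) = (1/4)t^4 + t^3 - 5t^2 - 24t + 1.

h'(t) = t^3 + 3t^2 - 10t - 24 = 0 at t = -4, -2, 3.
Second-derivative test with h''(t) = 3t^2 + 6t - 10: h''(-4) = 14 > 0 ⇒ local minimum; h''(-2) = -10 < 0 ⇒ local maximum; h''(3) = 35 > 0 ⇒ local minimum.
Thus h has its local maximum at t = -2, with value 25.

25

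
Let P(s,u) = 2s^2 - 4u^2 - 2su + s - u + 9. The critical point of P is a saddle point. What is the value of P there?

∂P/∂s = 4s - 2u + 1 = 0 and ∂P/∂u = -2s - 8u - 1 = 0, so (s, u) = (-5/18, -1/18).
The Hessian has P_{ss} = 4, P_{uu} = -8, P_{su} = -2, giving D = -36 < 0, so the point is a saddle point.
P(-5/18, -1/18) = 80/9.

80/9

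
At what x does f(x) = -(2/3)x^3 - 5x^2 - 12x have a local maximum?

f'(x) = -2x^2 - 10x - 12 = 0 at x = -3, -2.
Since f''(x) = -4x - 10, we get f''(-3) = 2 > 0 ⇒ local minimum; f''(-2) = -2 < 0 ⇒ local maximum.
So the local maximum value is f(-2) = 28/3.

-2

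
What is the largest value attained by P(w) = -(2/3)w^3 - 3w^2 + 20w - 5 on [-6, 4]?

Differentiating, P'(w) = -2w^2 - 6w + 20; which vanishes at w = -5 and w = 2.
Evaluating at the critical points and endpoints: P(-6) = -89, P(-5) = -290/3, P(2) = 53/3, P(4) = -47/3.
So the maximum is P(2) = 53/3.

53/3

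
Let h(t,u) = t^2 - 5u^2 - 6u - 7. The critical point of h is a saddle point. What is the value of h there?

-26/5

∂h/∂t = 2t = 0 and ∂h/∂u = -10u - 6 = 0, so (t, u) = (0, -3/5).
The Hessian has h_{tt} = 2, h_{uu} = -10, h_{tu} = 0, giving D = -20 < 0, so the point is a saddle point.
h(0, -3/5) = -26/5.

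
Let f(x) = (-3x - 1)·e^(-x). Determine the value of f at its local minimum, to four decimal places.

f'(x) = (-3)·e^(-x) + (-3x - 1)·(-1)·e^(-x) = (3x - 2)·e^(-x). Since e^(-x) > 0, the only critical point is x = 2/3.
f''(2/3) has the same sign as 3 > 0, so this is a local minimum.
f(2/3) = (-3)·e^(-2/3) ≈ -1.5403.

-1.5403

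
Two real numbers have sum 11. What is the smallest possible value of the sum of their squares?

121/2

With a + b = 11, a^2 + b^2 = a^2 + (11 − a)^2.
The derivative 2a − 2(11 − a) = 4a − 22 vanishes at a = 11/2; second derivative 4 > 0, a minimum.
The minimum is 2·(11/2)^2 = 121/2.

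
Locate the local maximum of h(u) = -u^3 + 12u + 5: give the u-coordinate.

2

Critical points: h'(u) = -3u^2 + 12 vanishes at u = -2, 2.
h''(u) = -6u. h''(-2) = 12 > 0 ⇒ local minimum; h''(2) = -12 < 0 ⇒ local maximum.
Thus h has its local maximum at u = 2, with value 21.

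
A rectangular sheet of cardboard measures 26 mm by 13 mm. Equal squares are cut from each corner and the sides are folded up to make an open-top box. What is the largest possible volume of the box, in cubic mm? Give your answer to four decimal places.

422.8128

With cut size x, the volume is V(x) = x(26 − 2x)(13 − 2x) for 0 < x < 6.5.
V'(x) = 12x^2 − 156x + 338. Setting V'(x) = 0 gives x ≈ 2.7472 (the root in (0, 6.5)).
V''(x) = 24x − 156 is negative there, so this is the maximum; V ≈ 422.8128.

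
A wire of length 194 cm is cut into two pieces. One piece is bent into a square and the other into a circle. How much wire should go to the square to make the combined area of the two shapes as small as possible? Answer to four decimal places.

108.6592

Let x be the length used for the square. Square side x/4; circle radius (194−x)/(2π).
A(x) = (x/4)² + π·((194−x)/(2π))² = x²/16 + (194−x)²/(4π) for 0 ≤ x ≤ 194. A'(x) = x/8 − (194−x)/(2π) = 0 gives x = 4·194/(π+4) ≈ 108.6592.
A'' = 1/8 + 1/(2π) > 0, so this gives the minimum combined area; x ≈ 108.6592 cm to the square.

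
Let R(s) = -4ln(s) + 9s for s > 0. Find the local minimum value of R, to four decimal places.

R'(s) = -4/s + 9 = 0 gives s = 4/9.
R''(s) = 4/s², which is positive for s > 0, so this is a local minimum.
R(4/9) = -4·ln(4/9) + 4 ≈ 7.2437.

7.2437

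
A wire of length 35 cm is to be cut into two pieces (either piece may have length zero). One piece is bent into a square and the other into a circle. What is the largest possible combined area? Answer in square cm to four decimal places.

Let x be the length used for the square. Square side x/4; circle radius (35−x)/(2π).
A(x) = (x/4)² + π·((35−x)/(2π))² = x²/16 + (35−x)²/(4π) for 0 ≤ x ≤ 35. A'(x) = x/8 − (35−x)/(2π) = 0 gives x = 4·35/(π+4) ≈ 19.6035.
A'' > 0, so the interior critical point is a minimum; the maximum is at an endpoint. A(0) = 97.4824 and A(35) = 76.5625, so the largest area is 97.4824.

97.4824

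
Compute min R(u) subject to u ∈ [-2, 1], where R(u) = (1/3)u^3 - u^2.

R'(u) = u^2 - 2u, whose only zero in [-2, 1] is u = 0.
Compare values at every candidate in [-2, 1]: R(-2) = -20/3,  R(0) = 0,  R(1) = -2/3.
The minimum over the interval is -20/3, attained at u = -2.

-20/3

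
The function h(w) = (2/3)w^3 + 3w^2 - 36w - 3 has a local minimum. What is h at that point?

-66

h'(w) = 2w^2 + 6w - 36. Setting h'(w) = 0 gives w ∈ {-6, 3}.
h''(w) = 4w + 6. h''(-6) = -18 < 0 ⇒ local maximum; h''(3) = 18 > 0 ⇒ local minimum.
Thus h has its local minimum at w = 3, with value -66.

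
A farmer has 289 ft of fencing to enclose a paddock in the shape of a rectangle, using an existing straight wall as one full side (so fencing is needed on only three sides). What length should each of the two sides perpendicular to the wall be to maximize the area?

289/4

Let the sides perpendicular to the wall have length x and the parallel side y, so 2x + y = 289 and the area is A = xy = x(289 − 2x).
A'(x) = 289 − 4x = 0 gives x = 289/4, and A''(x) = −4 < 0 confirms a maximum.
Then y = 289 − 2·289/4 = 289/2 and A = 83521/8.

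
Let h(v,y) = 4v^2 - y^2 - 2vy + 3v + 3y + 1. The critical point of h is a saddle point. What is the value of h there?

∂h/∂v = 8v - 2y + 3 = 0 and ∂h/∂y = -2v - 2y + 3 = 0, so (v, y) = (0, 3/2).
The Hessian has h_{vv} = 8, h_{yy} = -2, h_{vy} = -2, giving D = -20 < 0, so the point is a saddle point.
h(0, 3/2) = 13/4.

13/4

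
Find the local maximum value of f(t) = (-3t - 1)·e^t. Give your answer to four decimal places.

Differentiating with the product rule gives f'(t) = (-3t - 4)·e^t. Since e^t > 0, the only critical point is t = -4/3.
f''(-4/3) has the same sign as -3 < 0, so this is a local maximum.
f(-4/3) = (3)·e^(-4/3) ≈ 0.7908.

0.7908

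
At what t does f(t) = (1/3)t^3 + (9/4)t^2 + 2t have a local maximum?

f'(t) = t^2 + (9/2)t + 2 = 0 at t = -4, -1/2.
f''(t) = 2t + 9/2. f''(-4) = -7/2 < 0 ⇒ local maximum; f''(-1/2) = 7/2 > 0 ⇒ local minimum.
So the local maximum value is f(-4) = 20/3.

-4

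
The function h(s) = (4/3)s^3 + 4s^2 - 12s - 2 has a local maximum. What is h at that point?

34

h'(s) = 4s^2 + 8s - 12 = 0 at s = -3, 1.
Since h''(s) = 8s + 8, we get h''(-3) = -16 < 0 ⇒ local maximum; h''(1) = 16 > 0 ⇒ local minimum.
Thus h has its local maximum at s = -3, with value 34.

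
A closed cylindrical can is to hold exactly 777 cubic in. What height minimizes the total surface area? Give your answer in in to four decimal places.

9.9642

With radius r and height h, πr²h = 777 so h = 777/(πr²), and S(r) = 2πr² + 2πrh = 2πr² + 2·777/r.
S'(r) = 4πr − 2·777/r² = 0 ⇒ r³ = 777/(2π), so r ≈ 4.9821 and h = 2r ≈ 9.9642.
S''(r) = 4π + 4·777/r³ > 0, so this is the minimum; S ≈ 467.8736.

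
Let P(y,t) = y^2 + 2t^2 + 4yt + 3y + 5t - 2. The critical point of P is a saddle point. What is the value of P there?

-33/8

∂P/∂y = 2y + 4t + 3 = 0 and ∂P/∂t = 4y + 4t + 5 = 0, so (y, t) = (-1, -1/4).
The Hessian has P_{yy} = 2, P_{tt} = 4, P_{yt} = 4, giving D = -8 < 0, so the point is a saddle point.
P(-1, -1/4) = -33/8.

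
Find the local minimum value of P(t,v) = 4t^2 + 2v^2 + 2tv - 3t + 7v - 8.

∂P/∂t = 8t + 2v - 3 = 0 and ∂P/∂v = 2t + 4v + 7 = 0, so (t, v) = (13/14, -31/14).
The Hessian has P_{tt} = 8, P_{vv} = 4, P_{tv} = 2, giving D = 28 > 0 with P_{tt} > 0, so the point is a local minimum.
P(13/14, -31/14) = -120/7.

-120/7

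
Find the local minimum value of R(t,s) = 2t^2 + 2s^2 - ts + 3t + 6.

∂R/∂t = 4t - s + 3 = 0 and ∂R/∂s = -t + 4s = 0, so (t, s) = (-4/5, -1/5).
The Hessian has R_{tt} = 4, R_{ss} = 4, R_{ts} = -1, giving D = 15 > 0 with R_{tt} > 0, so the point is a local minimum.
R(-4/5, -1/5) = 24/5.

24/5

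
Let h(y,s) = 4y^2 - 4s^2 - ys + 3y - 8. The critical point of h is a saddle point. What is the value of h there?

∂h/∂y = 8y - s + 3 = 0 and ∂h/∂s = -y - 8s = 0, so (y, s) = (-24/65, 3/65).
The Hessian has h_{yy} = 8, h_{ss} = -8, h_{ys} = -1, giving D = -65 < 0, so the point is a saddle point.
h(-24/65, 3/65) = -556/65.

-556/65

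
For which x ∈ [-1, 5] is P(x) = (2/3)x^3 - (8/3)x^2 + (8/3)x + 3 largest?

Differentiating, P'(x) = 2x^2 - (16/3)x + 8/3; which vanishes at x = 2/3 and x = 2.
Candidates: P(-1) = -3; P(2/3) = 307/81; P(2) = 3; P(5) = 33.
Hence the absolute maximum is 33 at x = 5.

5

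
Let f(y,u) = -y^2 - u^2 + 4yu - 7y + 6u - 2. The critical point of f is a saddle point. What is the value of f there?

∂f/∂y = -2y + 4u - 7 = 0 and ∂f/∂u = 4y - 2u + 6 = 0, so (y, u) = (-5/6, 4/3).
The Hessian has f_{yy} = -2, f_{uu} = -2, f_{yu} = 4, giving D = -12 < 0, so the point is a saddle point.
f(-5/6, 4/3) = 59/12.

59/12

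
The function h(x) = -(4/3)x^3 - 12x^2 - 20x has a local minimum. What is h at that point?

h'(x) = -4x^2 - 24x - 20. Setting h'(x) = 0 gives x ∈ {-5, -1}.
h''(x) = -8x - 24. h''(-5) = 16 > 0 ⇒ local minimum; h''(-1) = -16 < 0 ⇒ local maximum.
So the local minimum value is h(-5) = -100/3.

-100/3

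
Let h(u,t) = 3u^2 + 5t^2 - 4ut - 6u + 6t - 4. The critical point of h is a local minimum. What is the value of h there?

-80/11

∂h/∂u = 6u - 4t - 6 = 0 and ∂h/∂t = -4u + 10t + 6 = 0, so (u, t) = (9/11, -3/11).
The Hessian has h_{uu} = 6, h_{tt} = 10, h_{ut} = -4, giving D = 44 > 0 with h_{uu} > 0, so the point is a local minimum.
h(9/11, -3/11) = -80/11.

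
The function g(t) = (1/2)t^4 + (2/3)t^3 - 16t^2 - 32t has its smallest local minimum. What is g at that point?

Critical points: g'(t) = 2t^3 + 2t^2 - 32t - 32 vanishes at t = -4, -1, 4.
Second-derivative test with g''(t) = 6t^2 + 4t - 32: g''(-4) = 48 > 0 ⇒ local minimum; g''(-1) = -30 < 0 ⇒ local maximum; g''(4) = 80 > 0 ⇒ local minimum.
Thus g has its smallest local minimum at t = 4, with value -640/3.

-640/3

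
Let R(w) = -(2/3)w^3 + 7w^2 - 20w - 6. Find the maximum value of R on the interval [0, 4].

R'(w) = -2w^2 + 14w - 20, whose only zero in [0, 4] is w = 2.
Compare values at every candidate in [0, 4]: R(0) = -6; R(2) = -70/3; R(4) = -50/3.
The maximum over the interval is -6, attained at w = 0.

-6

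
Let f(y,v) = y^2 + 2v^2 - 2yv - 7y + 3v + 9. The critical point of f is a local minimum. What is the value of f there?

-29/4

∂f/∂y = 2y - 2v - 7 = 0 and ∂f/∂v = -2y + 4v + 3 = 0, so (y, v) = (11/2, 2).
The Hessian has f_{yy} = 2, f_{vv} = 4, f_{yv} = -2, giving D = 4 > 0 with f_{yy} > 0, so the point is a local minimum.
f(11/2, 2) = -29/4.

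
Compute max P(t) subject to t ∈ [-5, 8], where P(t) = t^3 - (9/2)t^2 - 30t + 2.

P'(t) = 3t^2 - 9t - 30, which vanishes at t = -2 and t = 5.
Compare values at every candidate in [-5, 8]: P(-5) = -171/2,  P(-2) = 36,  P(5) = -271/2,  P(8) = -14.
The maximum over the interval is 36, attained at t = -2.

36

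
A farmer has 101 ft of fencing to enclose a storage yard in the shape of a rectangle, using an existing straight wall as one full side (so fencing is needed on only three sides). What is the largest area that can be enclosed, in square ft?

Let the sides perpendicular to the wall have length x and the parallel side y, so 2x + y = 101 and the area is A = xy = x(101 − 2x).
A'(x) = 101 − 4x = 0 gives x = 101/4, and A''(x) = −4 < 0 confirms a maximum.
Then y = 101 − 2·101/4 = 101/2 and A = 10201/8.

10201/8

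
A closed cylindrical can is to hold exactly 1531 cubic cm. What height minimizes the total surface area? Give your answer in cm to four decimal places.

12.4919

With radius r and height h, πr²h = 1531 so h = 1531/(πr²), and S(r) = 2πr² + 2πrh = 2πr² + 2·1531/r.
S'(r) = 4πr − 2·1531/r² = 0 ⇒ r³ = 1531/(2π), so r ≈ 6.2459 and h = 2r ≈ 12.4919.
S''(r) = 4π + 4·1531/r³ > 0, so this is the minimum; S ≈ 735.3566.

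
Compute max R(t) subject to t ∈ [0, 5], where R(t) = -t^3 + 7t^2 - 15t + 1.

Differentiating, R'(t) = -3t^2 + 14t - 15; which vanishes at t = 5/3 and t = 3.
Evaluating at the critical points and endpoints: R(0) = 1, R(5/3) = -248/27, R(3) = -8, R(5) = -24.
The maximum over the interval is 1, attained at t = 0.

1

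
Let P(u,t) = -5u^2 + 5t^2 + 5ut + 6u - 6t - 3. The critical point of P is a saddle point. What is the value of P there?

-39/25

∂P/∂u = -10u + 5t + 6 = 0 and ∂P/∂t = 5u + 10t - 6 = 0, so (u, t) = (18/25, 6/25).
The Hessian has P_{uu} = -10, P_{tt} = 10, P_{ut} = 5, giving D = -125 < 0, so the point is a saddle point.
P(18/25, 6/25) = -39/25.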